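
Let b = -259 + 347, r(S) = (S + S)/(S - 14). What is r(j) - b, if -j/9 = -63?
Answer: -6790/79 ≈ -85.949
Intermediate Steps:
j = 567 (j = -9*(-63) = 567)
r(S) = 2*S/(-14 + S) (r(S) = (2*S)/(-14 + S) = 2*S/(-14 + S))
b = 88
r(j) - b = 2*567/(-14 + 567) - 1*88 = 2*567/553 - 88 = 2*567*(1/553) - 88 = 162/79 - 88 = -6790/79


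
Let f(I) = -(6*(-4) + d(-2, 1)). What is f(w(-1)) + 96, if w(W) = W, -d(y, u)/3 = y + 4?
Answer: 126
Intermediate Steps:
d(y, u) = -12 - 3*y (d(y, u) = -3*(y + 4) = -3*(4 + y) = -12 - 3*y)
f(I) = 30 (f(I) = -(6*(-4) + (-12 - 3*(-2))) = -(-24 + (-12 + 6)) = -(-24 - 6) = -1*(-30) = 30)
f(w(-1)) + 96 = 30 + 96 = 126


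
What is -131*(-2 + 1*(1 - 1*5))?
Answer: 786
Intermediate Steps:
-131*(-2 + 1*(1 - 1*5)) = -131*(-2 + 1*(1 - 5)) = -131*(-2 + 1*(-4)) = -131*(-2 - 4) = -131*(-6) = 786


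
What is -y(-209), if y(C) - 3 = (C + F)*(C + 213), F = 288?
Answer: -319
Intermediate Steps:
y(C) = 3 + (213 + C)*(288 + C) (y(C) = 3 + (C + 288)*(C + 213) = 3 + (288 + C)*(213 + C) = 3 + (213 + C)*(288 + C))
-y(-209) = -(61347 + (-209)² + 501*(-209)) = -(61347 + 43681 - 104709) = -1*319 = -319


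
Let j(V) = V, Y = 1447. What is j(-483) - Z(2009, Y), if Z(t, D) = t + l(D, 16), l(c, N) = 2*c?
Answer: -5386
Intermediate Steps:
Z(t, D) = t + 2*D
j(-483) - Z(2009, Y) = -483 - (2009 + 2*1447) = -483 - (2009 + 2894) = -483 - 1*4903 = -483 - 4903 = -5386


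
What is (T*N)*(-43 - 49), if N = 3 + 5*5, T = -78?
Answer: 200928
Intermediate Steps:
N = 28 (N = 3 + 25 = 28)
(T*N)*(-43 - 49) = (-78*28)*(-43 - 49) = -2184*(-92) = 200928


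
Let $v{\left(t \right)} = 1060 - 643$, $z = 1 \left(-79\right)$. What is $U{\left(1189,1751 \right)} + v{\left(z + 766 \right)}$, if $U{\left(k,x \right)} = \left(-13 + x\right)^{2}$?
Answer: $3021061$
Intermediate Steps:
$z = -79$
$v{\left(t \right)} = 417$ ($v{\left(t \right)} = 1060 - 643 = 417$)
$U{\left(1189,1751 \right)} + v{\left(z + 766 \right)} = \left(-13 + 1751\right)^{2} + 417 = 1738^{2} + 417 = 3020644 + 417 = 3021061$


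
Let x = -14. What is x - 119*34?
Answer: -4060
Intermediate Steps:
x - 119*34 = -14 - 119*34 = -14 - 4046 = -4060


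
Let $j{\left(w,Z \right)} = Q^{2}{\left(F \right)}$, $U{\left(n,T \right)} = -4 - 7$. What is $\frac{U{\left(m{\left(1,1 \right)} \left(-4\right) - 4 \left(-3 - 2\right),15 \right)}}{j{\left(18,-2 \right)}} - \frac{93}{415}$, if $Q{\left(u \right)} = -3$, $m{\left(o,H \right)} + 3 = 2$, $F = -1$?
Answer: $- \frac{5402}{3735} \approx -1.4463$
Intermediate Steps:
$m{\left(o,H \right)} = -1$ ($m{\left(o,H \right)} = -3 + 2 = -1$)
$U{\left(n,T \right)} = -11$
$j{\left(w,Z \right)} = 9$ ($j{\left(w,Z \right)} = \left(-3\right)^{2} = 9$)
$\frac{U{\left(m{\left(1,1 \right)} \left(-4\right) - 4 \left(-3 - 2\right),15 \right)}}{j{\left(18,-2 \right)}} - \frac{93}{415} = - \frac{11}{9} - \frac{93}{415} = - \frac{5402}{3735}$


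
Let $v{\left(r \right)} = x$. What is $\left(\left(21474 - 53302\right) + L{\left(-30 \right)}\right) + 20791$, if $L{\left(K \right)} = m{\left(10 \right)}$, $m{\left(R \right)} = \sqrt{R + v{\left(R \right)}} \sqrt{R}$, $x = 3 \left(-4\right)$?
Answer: $-11037 + 2 i \sqrt{5} \approx -11037.0 + 4.4721 i$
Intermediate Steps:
$x = -12$
$v{\left(r \right)} = -12$
$m{\left(R \right)} = \sqrt{R} \sqrt{-12 + R}$ ($m{\left(R \right)} = \sqrt{R - 12} \sqrt{R} = \sqrt{-12 + R} \sqrt{R} = \sqrt{R} \sqrt{-12 + R}$)
$L{\left(K \right)} = 2 i \sqrt{5}$ ($L{\left(K \right)} = \sqrt{10} \sqrt{-12 + 10} = \sqrt{10} \sqrt{-2} = \sqrt{10} i \sqrt{2} = 2 i \sqrt{5}$)
$\left(\left(21474 - 53302\right) + L{\left(-30 \right)}\right) + 20791 = \left(\left(21474 - 53302\right) + 2 i \sqrt{5}\right) + 20791 = \left(-31828 + 2 i \sqrt{5}\right) + 20791 = -11037 + 2 i \sqrt{5}$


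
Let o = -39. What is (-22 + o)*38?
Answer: -2318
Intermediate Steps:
(-22 + o)*38 = (-22 - 39)*38 = -61*38 = -2318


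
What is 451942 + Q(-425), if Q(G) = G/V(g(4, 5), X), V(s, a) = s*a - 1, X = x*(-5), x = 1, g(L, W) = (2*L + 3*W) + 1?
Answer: 54685407/121 ≈ 4.5195e+5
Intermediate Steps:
g(L, W) = 1 + 2*L + 3*W
X = -5 (X = 1*(-5) = -5)
V(s, a) = -1 + a*s (V(s, a) = a*s - 1 = -1 + a*s)
Q(G) = -G/121 (Q(G) = G/(-1 - 5*(1 + 2*4 + 3*5)) = G/(-1 - 5*(1 + 8 + 15)) = G/(-1 - 5*24) = G/(-1 - 120) = G/(-121) = G*(-1/121) = -G/121)
451942 + Q(-425) = 451942 - 1/121*(-425) = 451942 + 425/121 = 54685407/121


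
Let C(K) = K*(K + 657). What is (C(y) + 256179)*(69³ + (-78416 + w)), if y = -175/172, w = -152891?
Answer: 367377605859061/14792 ≈ 2.4836e+10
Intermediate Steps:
y = -175/172 (y = -175*1/172 = -175/172 ≈ -1.0174)
C(K) = K*(657 + K)
(C(y) + 256179)*(69³ + (-78416 + w)) = (-175*(657 - 175/172)/172 + 256179)*(69³ + (-78416 - 152891)) = (-175/172*112829/172 + 256179)*(328509 - 231307) = (-19745075/29584 + 256179)*97202 = (7559054461/29584)*97202 = 367377605859061/14792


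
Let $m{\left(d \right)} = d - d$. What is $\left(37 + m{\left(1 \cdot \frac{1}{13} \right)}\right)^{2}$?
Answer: $1369$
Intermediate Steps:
$m{\left(d \right)} = 0$
$\left(37 + m{\left(1 \cdot \frac{1}{13} \right)}\right)^{2} = \left(37 + 0\right)^{2} = 37^{2} = 1369$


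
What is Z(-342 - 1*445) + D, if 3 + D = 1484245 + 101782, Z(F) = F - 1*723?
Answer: 1584514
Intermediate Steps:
Z(F) = -723 + F (Z(F) = F - 723 = -723 + F)
D = 1586024 (D = -3 + (1484245 + 101782) = -3 + 1586027 = 1586024)
Z(-342 - 1*445) + D = (-723 + (-342 - 1*445)) + 1586024 = (-723 + (-342 - 445)) + 1586024 = (-723 - 787) + 1586024 = -1510 + 1586024 = 1584514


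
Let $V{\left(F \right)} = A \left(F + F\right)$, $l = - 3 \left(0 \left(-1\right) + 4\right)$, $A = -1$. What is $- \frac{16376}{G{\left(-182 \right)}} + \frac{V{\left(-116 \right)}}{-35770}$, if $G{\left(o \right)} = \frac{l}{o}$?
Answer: $- \frac{13326256928}{53655} \approx -2.4837 \cdot 10^{5}$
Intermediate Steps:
$l = -12$ ($l = - 3 \left(0 + 4\right) = \left(-3\right) 4 = -12$)
$G{\left(o \right)} = - \frac{12}{o}$
$V{\left(F \right)} = - 2 F$ ($V{\left(F \right)} = - (F + F) = - 2 F$)
$- \frac{16376}{G{\left(-182 \right)}} + \frac{V{\left(-116 \right)}}{-35770} = - \frac{16376}{\left(-12\right) \frac{1}{-182}} + \frac{\left(-2\right) \left(-116\right)}{-35770} = - \frac{16376}{\left(-12\right) \left(- \frac{1}{182}\right)} + 232 \left(- \frac{1}{35770}\right) = - \frac{16376}{\frac{6}{91}} - \frac{116}{17885} = \left(-16376\right) \frac{91}{6} - \frac{116}{17885} = - \frac{745108}{3} - \frac{116}{17885} = - \frac{13326256928}{53655}$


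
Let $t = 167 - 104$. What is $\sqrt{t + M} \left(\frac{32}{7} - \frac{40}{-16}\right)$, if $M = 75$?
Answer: $\frac{99 \sqrt{138}}{14} \approx 83.07$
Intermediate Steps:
$t = 63$
$\sqrt{t + M} \left(\frac{32}{7} - \frac{40}{-16}\right) = \sqrt{63 + 75} \left(\frac{32}{7} - \frac{40}{-16}\right) = \sqrt{138} \left(32 \cdot \frac{1}{7} - - \frac{5}{2}\right) = \sqrt{138} \left(\frac{32}{7} + \frac{5}{2}\right) = \sqrt{138} \cdot \frac{99}{14} = \frac{99 \sqrt{138}}{14}$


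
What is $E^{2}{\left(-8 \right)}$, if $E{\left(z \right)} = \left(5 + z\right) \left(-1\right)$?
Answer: $9$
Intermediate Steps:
$E{\left(z \right)} = -5 - z$
$E^{2}{\left(-8 \right)} = \left(-5 - -8\right)^{2} = \left(-5 + 8\right)^{2} = 3^{2} = 9$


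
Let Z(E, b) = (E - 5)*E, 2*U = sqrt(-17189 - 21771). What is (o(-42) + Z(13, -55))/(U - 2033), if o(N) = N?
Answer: -126046/4142829 - 124*I*sqrt(2435)/4142829 ≈ -0.030425 - 0.001477*I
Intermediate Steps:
U = 2*I*sqrt(2435) (U = sqrt(-17189 - 21771)/2 = sqrt(-38960)/2 = (4*I*sqrt(2435))/2 = 2*I*sqrt(2435) ≈ 98.691*I)
Z(E, b) = E*(-5 + E) (Z(E, b) = (-5 + E)*E = E*(-5 + E))
(o(-42) + Z(13, -55))/(U - 2033) = (-42 + 13*(-5 + 13))/(2*I*sqrt(2435) - 2033) = (-42 + 13*8)/(-2033 + 2*I*sqrt(2435)) = (-42 + 104)/(-2033 + 2*I*sqrt(2435)) = 62/(-2033 + 2*I*sqrt(2435))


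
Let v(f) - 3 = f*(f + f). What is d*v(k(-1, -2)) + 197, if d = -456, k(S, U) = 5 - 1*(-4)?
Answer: -75043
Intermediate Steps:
k(S, U) = 9 (k(S, U) = 5 + 4 = 9)
v(f) = 3 + 2*f**2 (v(f) = 3 + f*(f + f) = 3 + f*(2*f) = 3 + 2*f**2)
d*v(k(-1, -2)) + 197 = -456*(3 + 2*9**2) + 197 = -456*(3 + 2*81) + 197 = -456*(3 + 162) + 197 = -456*165 + 197 = -75240 + 197 = -75043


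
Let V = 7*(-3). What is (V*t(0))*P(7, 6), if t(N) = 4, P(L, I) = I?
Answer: -504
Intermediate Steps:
V = -21
(V*t(0))*P(7, 6) = -21*4*6 = -84*6 = -504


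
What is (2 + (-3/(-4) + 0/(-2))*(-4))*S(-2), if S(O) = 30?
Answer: -30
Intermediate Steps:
(2 + (-3/(-4) + 0/(-2))*(-4))*S(-2) = (2 + (-3/(-4) + 0/(-2))*(-4))*30 = (2 + (-3*(-¼) + 0*(-½))*(-4))*30 = (2 + (¾ + 0)*(-4))*30 = (2 + (¾)*(-4))*30 = (2 - 3)*30 = -1*30 = -30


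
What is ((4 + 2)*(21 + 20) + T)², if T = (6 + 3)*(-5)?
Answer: 40401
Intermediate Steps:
T = -45 (T = 9*(-5) = -45)
((4 + 2)*(21 + 20) + T)² = ((4 + 2)*(21 + 20) - 45)² = (6*41 - 45)² = (246 - 45)² = 201² = 40401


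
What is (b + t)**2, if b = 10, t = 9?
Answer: 361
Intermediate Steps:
(b + t)**2 = (10 + 9)**2 = 19**2 = 361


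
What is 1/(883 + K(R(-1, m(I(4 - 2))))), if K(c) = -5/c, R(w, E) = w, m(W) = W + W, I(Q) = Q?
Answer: 1/888 ≈ 0.0011261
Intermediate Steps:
m(W) = 2*W
1/(883 + K(R(-1, m(I(4 - 2))))) = 1/(883 - 5/(-1)) = 1/(883 - 5*(-1)) = 1/(883 + 5) = 1/888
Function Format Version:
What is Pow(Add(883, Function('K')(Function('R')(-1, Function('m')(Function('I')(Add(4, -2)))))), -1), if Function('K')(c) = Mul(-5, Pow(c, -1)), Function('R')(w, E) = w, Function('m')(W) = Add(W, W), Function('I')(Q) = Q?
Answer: Rational(1, 888) ≈ 0.0011261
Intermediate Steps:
Function('m')(W) = Mul(2, W)
Pow(Add(883, Function('K')(Function('R')(-1, Function('m')(Function('I')(Add(4, -2)))))), -1) = Pow(Add(883, Mul(-5, Pow(-1, -1))), -1) = Pow(Add(883, Mul(-5, -1)), -1) = Pow(Add(883, 5), -1) = Pow(888, -1) = Rational(1, 888)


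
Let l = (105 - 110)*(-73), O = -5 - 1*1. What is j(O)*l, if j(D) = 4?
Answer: 1460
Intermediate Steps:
O = -6 (O = -5 - 1 = -6)
l = 365 (l = -5*(-73) = 365)
j(O)*l = 4*365 = 1460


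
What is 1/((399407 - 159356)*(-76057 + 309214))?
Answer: 1/55969571007 ≈ 1.7867e-11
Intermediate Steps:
1/((399407 - 159356)*(-76057 + 309214)) = 1/(240051*233157) = 1/55969571007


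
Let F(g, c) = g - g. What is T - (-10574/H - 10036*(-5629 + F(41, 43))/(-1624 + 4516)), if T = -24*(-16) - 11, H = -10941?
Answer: -50526197188/2636781 ≈ -19162.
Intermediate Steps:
F(g, c) = 0
T = 373 (T = 384 - 11 = 373)
T - (-10574/H - 10036*(-5629 + F(41, 43))/(-1624 + 4516)) = 373 - (-10574/(-10941) - 10036*(-5629 + 0)/(-1624 + 4516)) = 373 - (-10574*(-1/10941) - 10036/(2892/(-5629))) = 373 - (10574/10941 - 10036/(2892*(-1/5629))) = 373 - (10574/10941 - 10036/(-2892/5629)) = 373 - (10574/10941 - 10036*(-5629/2892)) = 373 - (10574/10941 + 14123161/723) = 373 - 1*51509716501/2636781 = 373 - 51509716501/2636781 = -50526197188/2636781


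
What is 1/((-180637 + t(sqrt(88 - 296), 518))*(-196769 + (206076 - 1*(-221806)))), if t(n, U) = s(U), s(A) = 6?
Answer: -1/41746172303 ≈ -2.3954e-11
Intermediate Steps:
t(n, U) = 6
1/((-180637 + t(sqrt(88 - 296), 518))*(-196769 + (206076 - 1*(-221806)))) = 1/((-180637 + 6)*(-196769 + (206076 - 1*(-221806)))) = 1/(-180631*(-196769 + (206076 + 221806))) = 1/(-180631*(-196769 + 427882)) = 1/(-180631*231113) = 1/(-41746172303) = -1/41746172303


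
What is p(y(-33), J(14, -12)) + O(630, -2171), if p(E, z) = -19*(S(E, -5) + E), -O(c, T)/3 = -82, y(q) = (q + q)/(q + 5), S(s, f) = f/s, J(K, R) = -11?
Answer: 111581/462 ≈ 241.52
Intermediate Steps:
y(q) = 2*q/(5 + q) (y(q) = (2*q)/(5 + q) = 2*q/(5 + q))
O(c, T) = 246 (O(c, T) = -3*(-82) = 246)
p(E, z) = -19*E + 95/E (p(E, z) = -19*(-5/E + E) = -19*(E - 5/E) = -19*E + 95/E)
p(y(-33), J(14, -12)) + O(630, -2171) = (-38*(-33)/(5 - 33) + 95/((2*(-33)/(5 - 33)))) + 246 = (-38*(-33)/(-28) + 95/((2*(-33)/(-28)))) + 246 = (-38*(-33)*(-1)/28 + 95/((2*(-33)*(-1/28)))) + 246 = (-19*33/14 + 95/(33/14)) + 246 = (-627/14 + 95*(14/33)) + 246 = (-627/14 + 1330/33) + 246 = -2071/462 + 246 = 111581/462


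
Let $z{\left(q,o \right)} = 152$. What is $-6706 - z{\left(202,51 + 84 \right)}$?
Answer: $-6858$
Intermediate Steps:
$-6706 - z{\left(202,51 + 84 \right)} = -6706 - 152 = -6858$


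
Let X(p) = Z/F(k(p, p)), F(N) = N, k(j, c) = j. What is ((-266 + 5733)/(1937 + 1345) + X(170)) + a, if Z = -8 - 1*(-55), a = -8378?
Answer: -1168334419/139485 ≈ -8376.1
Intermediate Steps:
Z = 47 (Z = -8 + 55 = 47)
X(p) = 47/p
((-266 + 5733)/(1937 + 1345) + X(170)) + a = ((-266 + 5733)/(1937 + 1345) + 47/170) - 8378 = (5467/3282 + 47*(1/170)) - 8378 = (5467*(1/3282) + 47/170) - 8378 = (5467/3282 + 47/170) - 8378 = 270911/139485 - 8378 = -1168334419/139485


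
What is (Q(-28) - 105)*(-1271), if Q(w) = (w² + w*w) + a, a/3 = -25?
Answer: -1764148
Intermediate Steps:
a = -75 (a = 3*(-25) = -75)
Q(w) = -75 + 2*w² (Q(w) = (w² + w*w) - 75 = (w² + w²) - 75 = 2*w² - 75 = -75 + 2*w²)
(Q(-28) - 105)*(-1271) = ((-75 + 2*(-28)²) - 105)*(-1271) = ((-75 + 2*784) - 105)*(-1271) = ((-75 + 1568) - 105)*(-1271) = (1493 - 105)*(-1271) = 1388*(-1271) = -1764148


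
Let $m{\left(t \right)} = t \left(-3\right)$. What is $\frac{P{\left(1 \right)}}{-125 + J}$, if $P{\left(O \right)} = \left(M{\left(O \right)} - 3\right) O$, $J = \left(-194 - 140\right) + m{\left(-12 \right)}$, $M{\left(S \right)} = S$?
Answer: $\frac{2}{423} \approx 0.0047281$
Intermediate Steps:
$m{\left(t \right)} = - 3 t$
$J = -298$ ($J = \left(-194 - 140\right) - -36 = -334 + 36 = -298$)
$P{\left(O \right)} = O \left(-3 + O\right)$ ($P{\left(O \right)} = \left(O - 3\right) O = \left(-3 + O\right) O = O \left(-3 + O\right)$)
$\frac{P{\left(1 \right)}}{-125 + J} = \frac{1 \left(-3 + 1\right)}{-125 - 298} = \frac{1 \left(-2\right)}{-423} = \left(-2\right) \left(- \frac{1}{423}\right) = \frac{2}{423}$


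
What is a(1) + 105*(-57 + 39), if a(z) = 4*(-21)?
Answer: -1974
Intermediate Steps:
a(z) = -84
a(1) + 105*(-57 + 39) = -84 + 105*(-57 + 39) = -84 + 105*(-18) = -84 - 1890 = -1974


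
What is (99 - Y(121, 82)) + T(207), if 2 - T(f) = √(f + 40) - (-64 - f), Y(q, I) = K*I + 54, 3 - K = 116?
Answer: 9042 - √247 ≈ 9026.3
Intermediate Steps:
K = -113 (K = 3 - 1*116 = 3 - 116 = -113)
Y(q, I) = 54 - 113*I (Y(q, I) = -113*I + 54 = 54 - 113*I)
T(f) = -62 - f - √(40 + f) (T(f) = 2 - (√(f + 40) - (-64 - f)) = 2 - (√(40 + f) + (64 + f)) = 2 - (64 + f + √(40 + f)) = 2 + (-64 - f - √(40 + f)) = -62 - f - √(40 + f))
(99 - Y(121, 82)) + T(207) = (99 - (54 - 113*82)) + (-62 - 1*207 - √(40 + 207)) = (99 - (54 - 9266)) + (-62 - 207 - √247) = (99 - 1*(-9212)) + (-269 - √247) = (99 + 9212) + (-269 - √247) = 9311 + (-269 - √247) = 9042 - √247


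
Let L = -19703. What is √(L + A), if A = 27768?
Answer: √8065 ≈ 89.805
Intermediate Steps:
√(L + A) = √(-19703 + 27768) = √8065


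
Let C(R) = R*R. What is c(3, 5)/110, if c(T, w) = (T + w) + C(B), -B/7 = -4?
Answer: 36/5 ≈ 7.2000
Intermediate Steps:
B = 28 (B = -7*(-4) = 28)
C(R) = R²
c(T, w) = 784 + T + w (c(T, w) = (T + w) + 28² = (T + w) + 784 = 784 + T + w)
c(3, 5)/110 = (784 + 3 + 5)/110 = 792*(1/110) = 36/5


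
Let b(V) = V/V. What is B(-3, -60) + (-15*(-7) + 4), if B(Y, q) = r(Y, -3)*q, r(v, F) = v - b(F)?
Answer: 349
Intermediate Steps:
b(V) = 1
r(v, F) = -1 + v (r(v, F) = v - 1*1 = v - 1 = -1 + v)
B(Y, q) = q*(-1 + Y) (B(Y, q) = (-1 + Y)*q = q*(-1 + Y))
B(-3, -60) + (-15*(-7) + 4) = -60*(-1 - 3) + (-15*(-7) + 4) = -60*(-4) + (105 + 4) = 240 + 109 = 349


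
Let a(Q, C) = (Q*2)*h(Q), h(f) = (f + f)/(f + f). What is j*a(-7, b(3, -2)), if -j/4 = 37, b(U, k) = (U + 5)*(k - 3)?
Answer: 2072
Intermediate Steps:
h(f) = 1 (h(f) = (2*f)/((2*f)) = (2*f)*(1/(2*f)) = 1)
b(U, k) = (-3 + k)*(5 + U) (b(U, k) = (5 + U)*(-3 + k) = (-3 + k)*(5 + U))
a(Q, C) = 2*Q (a(Q, C) = (Q*2)*1 = (2*Q)*1 = 2*Q)
j = -148 (j = -4*37 = -148)
j*a(-7, b(3, -2)) = -296*(-7) = -148*(-14) = 2072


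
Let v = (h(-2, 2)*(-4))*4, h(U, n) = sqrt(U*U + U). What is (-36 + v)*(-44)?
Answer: 1584 + 704*sqrt(2) ≈ 2579.6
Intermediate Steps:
h(U, n) = sqrt(U + U**2) (h(U, n) = sqrt(U**2 + U) = sqrt(U + U**2))
v = -16*sqrt(2) (v = (sqrt(-2*(1 - 2))*(-4))*4 = (sqrt(-2*(-1))*(-4))*4 = (sqrt(2)*(-4))*4 = -4*sqrt(2)*4 = -16*sqrt(2) ≈ -22.627)
(-36 + v)*(-44) = (-36 - 16*sqrt(2))*(-44) = 1584 + 704*sqrt(2)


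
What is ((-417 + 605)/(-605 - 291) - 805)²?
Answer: 32532254689/50176 ≈ 6.4836e+5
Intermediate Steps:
((-417 + 605)/(-605 - 291) - 805)² = (188/(-896) - 805)² = (188*(-1/896) - 805)² = (-47/224 - 805)² = (-180367/224)² = 32532254689/50176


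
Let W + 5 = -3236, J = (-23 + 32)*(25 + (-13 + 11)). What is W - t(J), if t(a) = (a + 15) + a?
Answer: -3670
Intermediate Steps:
J = 207 (J = 9*(25 - 2) = 9*23 = 207)
t(a) = 15 + 2*a (t(a) = (15 + a) + a = 15 + 2*a)
W = -3241 (W = -5 - 3236 = -3241)
W - t(J) = -3241 - (15 + 2*207) = -3241 - (15 + 414) = -3241 - 1*429 = -3241 - 429 = -3670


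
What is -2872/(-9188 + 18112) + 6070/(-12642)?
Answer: -11309563/14102151 ≈ -0.80197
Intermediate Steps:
-2872/(-9188 + 18112) + 6070/(-12642) = -2872/8924 + 6070*(-1/12642) = -2872*1/8924 - 3035/6321 = -718/2231 - 3035/6321 = -11309563/14102151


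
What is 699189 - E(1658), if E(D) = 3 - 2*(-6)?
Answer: 699174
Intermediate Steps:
E(D) = 15 (E(D) = 3 + 12 = 15)
699189 - E(1658) = 699189 - 1*15 = 699189 - 15 = 699174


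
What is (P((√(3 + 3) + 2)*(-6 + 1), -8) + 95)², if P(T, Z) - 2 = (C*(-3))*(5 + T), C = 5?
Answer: 63334 + 25800*√6 ≈ 1.2653e+5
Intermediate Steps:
P(T, Z) = -73 - 15*T (P(T, Z) = 2 + (5*(-3))*(5 + T) = 2 - 15*(5 + T) = 2 + (-75 - 15*T) = -73 - 15*T)
(P((√(3 + 3) + 2)*(-6 + 1), -8) + 95)² = ((-73 - 15*(√(3 + 3) + 2)*(-6 + 1)) + 95)² = ((-73 - 15*(√6 + 2)*(-5)) + 95)² = ((-73 - 15*(2 + √6)*(-5)) + 95)² = ((-73 - 15*(-10 - 5*√6)) + 95)² = ((-73 + (150 + 75*√6)) + 95)² = ((77 + 75*√6) + 95)² = (172 + 75*√6)²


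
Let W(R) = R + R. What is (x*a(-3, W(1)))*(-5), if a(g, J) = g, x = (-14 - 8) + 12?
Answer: -150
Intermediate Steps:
W(R) = 2*R
x = -10 (x = -22 + 12 = -10)
(x*a(-3, W(1)))*(-5) = -10*(-3)*(-5) = 30*(-5) = -150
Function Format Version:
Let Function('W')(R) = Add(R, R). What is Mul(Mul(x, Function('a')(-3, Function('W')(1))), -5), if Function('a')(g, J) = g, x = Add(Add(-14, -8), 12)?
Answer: -150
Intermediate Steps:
Function('W')(R) = Mul(2, R)
x = -10 (x = Add(-22, 12) = -10)
Mul(Mul(x, Function('a')(-3, Function('W')(1))), -5) = Mul(Mul(-10, -3), -5) = Mul(30, -5) = -150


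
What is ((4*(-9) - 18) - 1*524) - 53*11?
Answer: -1161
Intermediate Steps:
((4*(-9) - 18) - 1*524) - 53*11 = ((-36 - 18) - 524) - 583 = (-54 - 524) - 583 = -578 - 583 = -1161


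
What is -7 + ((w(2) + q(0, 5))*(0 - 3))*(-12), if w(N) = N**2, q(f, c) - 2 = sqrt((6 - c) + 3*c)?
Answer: 353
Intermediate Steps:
q(f, c) = 2 + sqrt(6 + 2*c) (q(f, c) = 2 + sqrt((6 - c) + 3*c) = 2 + sqrt(6 + 2*c))
-7 + ((w(2) + q(0, 5))*(0 - 3))*(-12) = -7 + ((2**2 + (2 + sqrt(6 + 2*5)))*(0 - 3))*(-12) = -7 + ((4 + (2 + sqrt(6 + 10)))*(-3))*(-12) = -7 + ((4 + (2 + sqrt(16)))*(-3))*(-12) = -7 + ((4 + (2 + 4))*(-3))*(-12) = -7 + ((4 + 6)*(-3))*(-12) = -7 + (10*(-3))*(-12) = -7 - 30*(-12) = -7 + 360 = 353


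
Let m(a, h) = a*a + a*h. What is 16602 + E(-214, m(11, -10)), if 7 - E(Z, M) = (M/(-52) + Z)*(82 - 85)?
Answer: 830251/52 ≈ 15966.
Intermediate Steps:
m(a, h) = a**2 + a*h
E(Z, M) = 7 + 3*Z - 3*M/52 (E(Z, M) = 7 - (M/(-52) + Z)*(82 - 85) = 7 - (M*(-1/52) + Z)*(-3) = 7 - (-M/52 + Z)*(-3) = 7 - (Z - M/52)*(-3) = 7 - (-3*Z + 3*M/52) = 7 + (3*Z - 3*M/52) = 7 + 3*Z - 3*M/52)
16602 + E(-214, m(11, -10)) = 16602 + (7 + 3*(-214) - 33*(11 - 10)/52) = 16602 + (7 - 642 - 33/52) = 16602 - 33053/52 = 830251/52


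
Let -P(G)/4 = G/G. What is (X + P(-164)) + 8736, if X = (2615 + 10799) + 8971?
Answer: 31117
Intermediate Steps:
P(G) = -4 (P(G) = -4*G/G = -4*1 = -4)
X = 22385 (X = 13414 + 8971 = 22385)
(X + P(-164)) + 8736 = (22385 - 4) + 8736 = 22381 + 8736 = 31117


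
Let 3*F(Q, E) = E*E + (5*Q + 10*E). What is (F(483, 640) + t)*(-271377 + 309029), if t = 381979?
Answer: 58900981504/3 ≈ 1.9634e+10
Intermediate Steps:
F(Q, E) = E²/3 + 5*Q/3 + 10*E/3 (F(Q, E) = (E*E + (5*Q + 10*E))/3 = (E² + (5*Q + 10*E))/3 = (E² + 5*Q + 10*E)/3 = E²/3 + 5*Q/3 + 10*E/3)
(F(483, 640) + t)*(-271377 + 309029) = (((⅓)*640² + (5/3)*483 + (10/3)*640) + 381979)*(-271377 + 309029) = (((⅓)*409600 + 805 + 6400/3) + 381979)*37652 = ((409600/3 + 805 + 6400/3) + 381979)*37652 = (418415/3 + 381979)*37652 = (1564352/3)*37652 = 58900981504/3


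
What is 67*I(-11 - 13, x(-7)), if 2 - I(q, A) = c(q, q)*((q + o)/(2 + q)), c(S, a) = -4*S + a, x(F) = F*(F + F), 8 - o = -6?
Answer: -22646/11 ≈ -2058.7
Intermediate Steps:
o = 14 (o = 8 - 1*(-6) = 8 + 6 = 14)
x(F) = 2*F² (x(F) = F*(2*F) = 2*F²)
c(S, a) = a - 4*S
I(q, A) = 2 + 3*q*(14 + q)/(2 + q) (I(q, A) = 2 - (q - 4*q)*(q + 14)/(2 + q) = 2 - (-3*q)*(14 + q)/(2 + q) = 2 - (-3)*q*(14 + q)/(2 + q) = 2 + 3*q*(14 + q)/(2 + q))
67*I(-11 - 13, x(-7)) = 67*((4 + 3*(-11 - 13)² + 44*(-11 - 13))/(2 + (-11 - 13))) = 67*((4 + 3*(-24)² + 44*(-24))/(2 - 24)) = 67*((4 + 3*576 - 1056)/(-22)) = 67*(-(4 + 1728 - 1056)/22) = 67*(-1/22*676) = 67*(-338/11) = -22646/11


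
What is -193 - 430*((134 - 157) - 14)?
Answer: 15717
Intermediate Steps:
-193 - 430*((134 - 157) - 14) = -193 - 430*(-23 - 14) = -193 - 430*(-37) = -193 + 15910 = 15717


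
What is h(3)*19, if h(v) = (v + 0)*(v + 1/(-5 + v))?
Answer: 285/2 ≈ 142.50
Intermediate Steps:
h(v) = v*(v + 1/(-5 + v))
h(3)*19 = (3*(1 + 3² - 5*3)/(-5 + 3))*19 = (3*(1 + 9 - 15)/(-2))*19 = (3*(-½)*(-5))*19 = (15/2)*19 = 285/2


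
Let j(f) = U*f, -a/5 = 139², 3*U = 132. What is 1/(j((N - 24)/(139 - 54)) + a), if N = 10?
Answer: -85/8212041 ≈ -1.0351e-5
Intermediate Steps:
U = 44 (U = (⅓)*132 = 44)
a = -96605 (a = -5*139² = -5*19321 = -96605)
j(f) = 44*f
1/(j((N - 24)/(139 - 54)) + a) = 1/(44*((10 - 24)/(139 - 54)) - 96605) = 1/(44*(-14/85) - 96605) = 1/(-616/85 - 96605) = 1/(-8212041/85) = -85/8212041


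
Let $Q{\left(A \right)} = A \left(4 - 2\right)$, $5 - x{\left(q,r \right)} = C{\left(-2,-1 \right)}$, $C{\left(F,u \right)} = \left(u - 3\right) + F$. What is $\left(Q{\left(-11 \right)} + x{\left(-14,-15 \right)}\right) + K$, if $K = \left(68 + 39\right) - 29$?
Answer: $67$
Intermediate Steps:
$C{\left(F,u \right)} = -3 + F + u$ ($C{\left(F,u \right)} = \left(-3 + u\right) + F = -3 + F + u$)
$x{\left(q,r \right)} = 11$ ($x{\left(q,r \right)} = 5 - \left(-3 - 2 - 1\right) = 5 - -6 = 5 + 6 = 11$)
$K = 78$ ($K = 107 - 29 = 78$)
$Q{\left(A \right)} = 2 A$ ($Q{\left(A \right)} = A 2 = 2 A$)
$\left(Q{\left(-11 \right)} + x{\left(-14,-15 \right)}\right) + K = \left(2 \left(-11\right) + 11\right) + 78 = \left(-22 + 11\right) + 78 = -11 + 78 = 67$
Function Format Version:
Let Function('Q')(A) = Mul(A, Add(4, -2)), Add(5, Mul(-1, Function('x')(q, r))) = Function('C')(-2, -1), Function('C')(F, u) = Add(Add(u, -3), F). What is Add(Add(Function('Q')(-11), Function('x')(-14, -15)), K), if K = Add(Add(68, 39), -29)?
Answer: 67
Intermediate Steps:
Function('C')(F, u) = Add(-3, F, u) (Function('C')(F, u) = Add(Add(-3, u), F) = Add(-3, F, u))
Function('x')(q, r) = 11 (Function('x')(q, r) = Add(5, Mul(-1, Add(-3, -2, -1))) = Add(5, Mul(-1, -6)) = Add(5, 6) = 11)
K = 78 (K = Add(107, -29) = 78)
Function('Q')(A) = Mul(2, A) (Function('Q')(A) = Mul(A, 2) = Mul(2, A))
Add(Add(Function('Q')(-11), Function('x')(-14, -15)), K) = Add(Add(Mul(2, -11), 11), 78) = Add(Add(-22, 11), 78) = Add(-11, 78) = 67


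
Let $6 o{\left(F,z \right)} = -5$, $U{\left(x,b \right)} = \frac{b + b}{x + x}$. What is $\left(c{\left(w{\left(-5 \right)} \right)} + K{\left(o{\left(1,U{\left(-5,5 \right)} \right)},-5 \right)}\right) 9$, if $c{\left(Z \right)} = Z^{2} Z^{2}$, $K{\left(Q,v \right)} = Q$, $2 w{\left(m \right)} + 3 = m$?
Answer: $\frac{4593}{2} \approx 2296.5$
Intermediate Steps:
$w{\left(m \right)} = - \frac{3}{2} + \frac{m}{2}$
$U{\left(x,b \right)} = \frac{b}{x}$ ($U{\left(x,b \right)} = \frac{2 b}{2 x} = 2 b \frac{1}{2 x} = \frac{b}{x}$)
$o{\left(F,z \right)} = - \frac{5}{6}$ ($o{\left(F,z \right)} = \frac{1}{6} \left(-5\right) = - \frac{5}{6}$)
$c{\left(Z \right)} = Z^{4}$
$\left(c{\left(w{\left(-5 \right)} \right)} + K{\left(o{\left(1,U{\left(-5,5 \right)} \right)},-5 \right)}\right) 9 = \left(\left(- \frac{3}{2} + \frac{1}{2} \left(-5\right)\right)^{4} - \frac{5}{6}\right) 9 = \left(\left(- \frac{3}{2} - \frac{5}{2}\right)^{4} - \frac{5}{6}\right) 9 = \left(\left(-4\right)^{4} - \frac{5}{6}\right) 9 = \left(256 - \frac{5}{6}\right) 9 = \frac{1531}{6} \cdot 9 = \frac{4593}{2}$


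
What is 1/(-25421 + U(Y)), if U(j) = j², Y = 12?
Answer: -1/25277 ≈ -3.9562e-5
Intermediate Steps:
1/(-25421 + U(Y)) = 1/(-25421 + 12²) = 1/(-25421 + 144) = 1/(-25277) = -1/25277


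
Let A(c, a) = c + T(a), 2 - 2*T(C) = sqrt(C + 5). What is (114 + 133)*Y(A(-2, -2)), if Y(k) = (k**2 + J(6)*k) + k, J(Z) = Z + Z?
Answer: -11115/4 - 2717*sqrt(3)/2 ≈ -5131.7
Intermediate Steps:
J(Z) = 2*Z
T(C) = 1 - sqrt(5 + C)/2 (T(C) = 1 - sqrt(C + 5)/2 = 1 - sqrt(5 + C)/2)
A(c, a) = 1 + c - sqrt(5 + a)/2 (A(c, a) = c + (1 - sqrt(5 + a)/2) = 1 + c - sqrt(5 + a)/2)
Y(k) = k**2 + 13*k (Y(k) = (k**2 + (2*6)*k) + k = (k**2 + 12*k) + k = k**2 + 13*k)
(114 + 133)*Y(A(-2, -2)) = (114 + 133)*((1 - 2 - sqrt(5 - 2)/2)*(13 + (1 - 2 - sqrt(5 - 2)/2))) = 247*((1 - 2 - sqrt(3)/2)*(13 + (1 - 2 - sqrt(3)/2))) = 247*((-1 - sqrt(3)/2)*(13 + (-1 - sqrt(3)/2))) = 247*((-1 - sqrt(3)/2)*(12 - sqrt(3)/2)) = 247*(-1 - sqrt(3)/2)*(12 - sqrt(3)/2)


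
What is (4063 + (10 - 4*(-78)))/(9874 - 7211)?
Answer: 4385/2663 ≈ 1.6466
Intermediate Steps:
(4063 + (10 - 4*(-78)))/(9874 - 7211) = (4063 + (10 + 312))/2663 = (4063 + 322)*(1/2663) = 4385*(1/2663) = 4385/2663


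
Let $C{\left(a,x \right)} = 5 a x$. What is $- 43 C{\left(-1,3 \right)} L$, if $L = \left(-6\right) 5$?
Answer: $-19350$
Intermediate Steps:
$L = -30$
$C{\left(a,x \right)} = 5 a x$
$- 43 C{\left(-1,3 \right)} L = - 43 \cdot 5 \left(-1\right) 3 \left(-30\right) = \left(-43\right) \left(-15\right) \left(-30\right) = 645 \left(-30\right) = -19350$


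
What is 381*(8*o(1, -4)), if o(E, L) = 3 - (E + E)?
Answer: 3048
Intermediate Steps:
o(E, L) = 3 - 2*E
381*(8*o(1, -4)) = 381*(8*(3 - 2*1)) = 381*(8*(3 - 2)) = 381*(8*1) = 381*8 = 3048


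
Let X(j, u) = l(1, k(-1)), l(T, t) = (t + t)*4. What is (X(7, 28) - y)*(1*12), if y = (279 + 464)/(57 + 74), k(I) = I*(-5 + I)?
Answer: 66540/131 ≈ 507.94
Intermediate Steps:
y = 743/131 ≈ 5.6718
l(T, t) = 8*t (l(T, t) = (2*t)*4 = 8*t)
X(j, u) = 48 (X(j, u) = 8*(-(-5 - 1)) = 8*(-1*(-6)) = 8*6 = 48)
(X(7, 28) - y)*(1*12) = (48 - 1*743/131)*(1*12) = (48 - 743/131)*12 = (5545/131)*12 = 66540/131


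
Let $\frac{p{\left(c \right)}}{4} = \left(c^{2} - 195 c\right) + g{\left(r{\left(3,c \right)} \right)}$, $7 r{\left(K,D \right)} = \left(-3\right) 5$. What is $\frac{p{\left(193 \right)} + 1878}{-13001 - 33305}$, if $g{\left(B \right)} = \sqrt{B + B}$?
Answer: $- \frac{167}{23153} - \frac{2 i \sqrt{210}}{162071} \approx -0.0072129 - 0.00017883 i$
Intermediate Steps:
$r{\left(K,D \right)} = - \frac{15}{7}$ ($r{\left(K,D \right)} = \frac{\left(-3\right) 5}{7} = \frac{1}{7} \left(-15\right) = - \frac{15}{7}$)
$g{\left(B \right)} = \sqrt{2} \sqrt{B}$ ($g{\left(B \right)} = \sqrt{2 B} = \sqrt{2} \sqrt{B}$)
$p{\left(c \right)} = - 780 c + 4 c^{2} + \frac{4 i \sqrt{210}}{7}$ ($p{\left(c \right)} = 4 \left(\left(c^{2} - 195 c\right) + \sqrt{2} \sqrt{- \frac{15}{7}}\right) = 4 \left(\left(c^{2} - 195 c\right) + \sqrt{2} \frac{i \sqrt{105}}{7}\right) = 4 \left(\left(c^{2} - 195 c\right) + \frac{i \sqrt{210}}{7}\right) = 4 \left(c^{2} - 195 c + \frac{i \sqrt{210}}{7}\right) = - 780 c + 4 c^{2} + \frac{4 i \sqrt{210}}{7}$)
$\frac{p{\left(193 \right)} + 1878}{-13001 - 33305} = \frac{\left(\left(-780\right) 193 + 4 \cdot 193^{2} + \frac{4 i \sqrt{210}}{7}\right) + 1878}{-13001 - 33305} = \frac{\left(-150540 + 4 \cdot 37249 + \frac{4 i \sqrt{210}}{7}\right) + 1878}{-46306} = \left(\left(-150540 + 148996 + \frac{4 i \sqrt{210}}{7}\right) + 1878\right) \left(- \frac{1}{46306}\right) = \left(\left(-1544 + \frac{4 i \sqrt{210}}{7}\right) + 1878\right) \left(- \frac{1}{46306}\right) = \left(334 + \frac{4 i \sqrt{210}}{7}\right) \left(- \frac{1}{46306}\right) = - \frac{167}{23153} - \frac{2 i \sqrt{210}}{162071}$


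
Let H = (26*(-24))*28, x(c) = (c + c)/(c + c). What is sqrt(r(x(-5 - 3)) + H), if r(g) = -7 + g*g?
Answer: 3*I*sqrt(1942) ≈ 132.2*I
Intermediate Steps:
x(c) = 1 (x(c) = (2*c)/((2*c)) = (2*c)*(1/(2*c)) = 1)
r(g) = -7 + g**2
H = -17472 (H = -624*28 = -17472)
sqrt(r(x(-5 - 3)) + H) = sqrt((-7 + 1**2) - 17472) = sqrt((-7 + 1) - 17472) = sqrt(-6 - 17472) = sqrt(-17478) = 3*I*sqrt(1942)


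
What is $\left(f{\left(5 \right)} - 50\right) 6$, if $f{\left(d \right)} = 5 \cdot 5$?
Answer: $-150$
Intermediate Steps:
$f{\left(d \right)} = 25$
$\left(f{\left(5 \right)} - 50\right) 6 = \left(25 - 50\right) 6 = \left(-25\right) 6 = -150$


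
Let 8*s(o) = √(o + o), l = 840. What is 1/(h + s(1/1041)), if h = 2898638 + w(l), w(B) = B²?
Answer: 120064376256/432740587348172927 - 4*√2082/432740587348172927 ≈ 2.7745e-7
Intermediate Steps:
s(o) = √2*√o/8 (s(o) = √(o + o)/8 = √(2*o)/8 = (√2*√o)/8 = √2*√o/8)
h = 3604238 (h = 2898638 + 840² = 2898638 + 705600 = 3604238)
1/(h + s(1/1041)) = 1/(3604238 + √2*√(1/1041)/8) = 1/(3604238 + √2*(√1041/1041)/8) = 1/(3604238 + √2082/8328)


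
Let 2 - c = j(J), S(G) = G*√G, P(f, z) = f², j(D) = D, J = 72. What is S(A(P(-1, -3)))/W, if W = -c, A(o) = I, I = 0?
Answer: 0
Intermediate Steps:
A(o) = 0
S(G) = G^(3/2)
c = -70 (c = 2 - 1*72 = 2 - 72 = -70)
W = 70 (W = -1*(-70) = 70)
S(A(P(-1, -3)))/W = 0^(3/2)/70 = 0*(1/70) = 0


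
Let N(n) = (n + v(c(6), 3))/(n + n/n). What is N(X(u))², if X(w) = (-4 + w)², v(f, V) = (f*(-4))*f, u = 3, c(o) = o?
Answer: 20449/4 ≈ 5112.3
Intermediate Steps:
v(f, V) = -4*f² (v(f, V) = (-4*f)*f = -4*f²)
N(n) = (-144 + n)/(1 + n) (N(n) = (n - 4*6²)/(n + n/n) = (n - 4*36)/(n + 1) = (n - 144)/(1 + n) = (-144 + n)/(1 + n))
N(X(u))² = ((-144 + (-4 + 3)²)/(1 + (-4 + 3)²))² = ((-144 + (-1)²)/(1 + (-1)²))² = ((-144 + 1)/(1 + 1))² = (-143/2)² = 20449/4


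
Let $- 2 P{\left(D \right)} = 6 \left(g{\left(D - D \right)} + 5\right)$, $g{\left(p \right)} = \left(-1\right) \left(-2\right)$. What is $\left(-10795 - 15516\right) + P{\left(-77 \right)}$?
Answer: $-26332$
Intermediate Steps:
$g{\left(p \right)} = 2$
$P{\left(D \right)} = -21$ ($P{\left(D \right)} = - \frac{6 \left(2 + 5\right)}{2} = - \frac{6 \cdot 7}{2} = \left(- \frac{1}{2}\right) 42 = -21$)
$\left(-10795 - 15516\right) + P{\left(-77 \right)} = \left(-10795 - 15516\right) - 21 = -26311 - 21 = -26332$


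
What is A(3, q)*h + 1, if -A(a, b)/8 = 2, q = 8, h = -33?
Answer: 529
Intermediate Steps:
A(a, b) = -16 (A(a, b) = -8*2 = -16)
A(3, q)*h + 1 = -16*(-33) + 1 = 528 + 1 = 529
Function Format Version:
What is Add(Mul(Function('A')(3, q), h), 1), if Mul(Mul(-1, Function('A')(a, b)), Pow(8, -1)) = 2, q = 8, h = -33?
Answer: 529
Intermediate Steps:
Function('A')(a, b) = -16 (Function('A')(a, b) = Mul(-8, 2) = -16)
Add(Mul(Function('A')(3, q), h), 1) = Add(Mul(-16, -33), 1) = Add(528, 1) = 529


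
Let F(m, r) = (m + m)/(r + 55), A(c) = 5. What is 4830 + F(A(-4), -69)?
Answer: 33805/7 ≈ 4829.3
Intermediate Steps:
F(m, r) = 2*m/(55 + r) (F(m, r) = (2*m)/(55 + r) = 2*m/(55 + r))
4830 + F(A(-4), -69) = 4830 + 2*5/(55 - 69) = 4830 + 2*5/(-14) = 4830 + 2*5*(-1/14) = 4830 - 5/7 = 33805/7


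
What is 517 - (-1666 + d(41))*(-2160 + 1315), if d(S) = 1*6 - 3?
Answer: -1404718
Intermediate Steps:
d(S) = 3 (d(S) = 6 - 3 = 3)
517 - (-1666 + d(41))*(-2160 + 1315) = 517 - (-1666 + 3)*(-2160 + 1315) = 517 - (-1663)*(-845) = 517 - 1*1405235 = 517 - 1405235 = -1404718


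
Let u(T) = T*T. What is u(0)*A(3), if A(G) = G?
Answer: 0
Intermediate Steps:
u(T) = T²
u(0)*A(3) = 0²*3 = 0*3 = 0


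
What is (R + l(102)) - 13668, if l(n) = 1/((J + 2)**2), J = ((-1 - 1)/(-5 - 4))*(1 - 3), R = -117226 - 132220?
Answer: -51570263/196 ≈ -2.6311e+5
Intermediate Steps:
R = -249446
J = -4/9 (J = -2/(-9)*(-2) = -2*(-1/9)*(-2) = (2/9)*(-2) = -4/9 ≈ -0.44444)
l(n) = 81/196 (l(n) = 1/((-4/9 + 2)**2) = 1/((14/9)**2) = 1/(196/81) = 81/196)
(R + l(102)) - 13668 = (-249446 + 81/196) - 13668 = -48891335/196 - 13668 = -51570263/196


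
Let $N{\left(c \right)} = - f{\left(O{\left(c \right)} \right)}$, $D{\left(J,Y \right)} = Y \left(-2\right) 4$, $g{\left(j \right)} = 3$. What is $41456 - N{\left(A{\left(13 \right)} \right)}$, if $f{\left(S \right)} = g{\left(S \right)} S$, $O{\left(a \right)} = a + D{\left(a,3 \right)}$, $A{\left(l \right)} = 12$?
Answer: $41420$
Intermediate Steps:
$D{\left(J,Y \right)} = - 8 Y$ ($D{\left(J,Y \right)} = - 2 Y 4 = - 8 Y$)
$O{\left(a \right)} = -24 + a$ ($O{\left(a \right)} = a - 24 = -24 + a$)
$f{\left(S \right)} = 3 S$
$N{\left(c \right)} = 72 - 3 c$ ($N{\left(c \right)} = - 3 \left(-24 + c\right) = - (-72 + 3 c) = 72 - 3 c$)
$41456 - N{\left(A{\left(13 \right)} \right)} = 41456 - \left(72 - 36\right) = 41456 - 36 = 41420$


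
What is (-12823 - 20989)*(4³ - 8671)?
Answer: 291019884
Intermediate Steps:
(-12823 - 20989)*(4³ - 8671) = -33812*(64 - 8671) = -33812*(-8607) = 291019884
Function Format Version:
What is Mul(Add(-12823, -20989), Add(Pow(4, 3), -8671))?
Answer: 291019884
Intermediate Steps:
Mul(Add(-12823, -20989), Add(Pow(4, 3), -8671)) = Mul(-33812, Add(64, -8671)) = Mul(-33812, -8607) = 291019884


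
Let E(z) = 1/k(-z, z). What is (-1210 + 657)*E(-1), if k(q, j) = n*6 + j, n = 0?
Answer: 553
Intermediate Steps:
k(q, j) = j (k(q, j) = 0*6 + j = 0 + j = j)
E(z) = 1/z
(-1210 + 657)*E(-1) = (-1210 + 657)/(-1) = -553*(-1) = 553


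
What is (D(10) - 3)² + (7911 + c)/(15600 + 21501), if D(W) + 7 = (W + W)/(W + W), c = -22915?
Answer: 2990177/37101 ≈ 80.596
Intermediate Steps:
D(W) = -6 (D(W) = -7 + (W + W)/(W + W) = -7 + (2*W)/((2*W)) = -7 + (2*W)*(1/(2*W)) = -7 + 1 = -6)
(D(10) - 3)² + (7911 + c)/(15600 + 21501) = (-6 - 3)² + (7911 - 22915)/(15600 + 21501) = (-9)² - 15004/37101 = 81 - 15004*1/37101 = 81 - 15004/37101 = 2990177/37101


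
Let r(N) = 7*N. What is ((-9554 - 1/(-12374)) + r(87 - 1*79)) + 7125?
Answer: -29363501/12374 ≈ -2373.0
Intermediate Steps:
((-9554 - 1/(-12374)) + r(87 - 1*79)) + 7125 = ((-9554 - 1/(-12374)) + 7*(87 - 1*79)) + 7125 = ((-9554 - 1*(-1/12374)) + 7*(87 - 79)) + 7125 = ((-9554 + 1/12374) + 7*8) + 7125 = (-118221195/12374 + 56) + 7125 = -117528251/12374 + 7125 = -29363501/12374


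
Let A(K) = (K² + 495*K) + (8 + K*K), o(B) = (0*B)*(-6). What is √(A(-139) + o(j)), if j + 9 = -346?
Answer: I*√30155 ≈ 173.65*I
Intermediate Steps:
j = -355 (j = -9 - 346 = -355)
o(B) = 0 (o(B) = 0*(-6) = 0)
A(K) = 8 + 2*K² + 495*K (A(K) = (K² + 495*K) + (8 + K²) = 8 + 2*K² + 495*K)
√(A(-139) + o(j)) = √((8 + 2*(-139)² + 495*(-139)) + 0) = √((8 + 2*19321 - 68805) + 0) = √((8 + 38642 - 68805) + 0) = √(-30155 + 0) = √(-30155) = I*√30155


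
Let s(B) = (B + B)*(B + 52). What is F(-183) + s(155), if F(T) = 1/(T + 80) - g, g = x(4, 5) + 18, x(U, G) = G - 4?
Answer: 6607552/103 ≈ 64151.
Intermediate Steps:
x(U, G) = -4 + G
s(B) = 2*B*(52 + B) (s(B) = (2*B)*(52 + B) = 2*B*(52 + B))
g = 19 (g = (-4 + 5) + 18 = 1 + 18 = 19)
F(T) = -19 + 1/(80 + T) (F(T) = 1/(T + 80) - 1*19 = 1/(80 + T) - 19 = -19 + 1/(80 + T))
F(-183) + s(155) = (-1519 - 19*(-183))/(80 - 183) + 2*155*(52 + 155) = (-1519 + 3477)/(-103) + 2*155*207 = -1/103*1958 + 64170 = -1958/103 + 64170 = 6607552/103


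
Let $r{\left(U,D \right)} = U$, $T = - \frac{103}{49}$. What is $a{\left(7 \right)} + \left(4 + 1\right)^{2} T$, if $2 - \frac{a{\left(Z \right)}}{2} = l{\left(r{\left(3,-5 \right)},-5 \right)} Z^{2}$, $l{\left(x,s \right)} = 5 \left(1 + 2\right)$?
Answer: $- \frac{74409}{49} \approx -1518.6$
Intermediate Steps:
$T = - \frac{103}{49}$ ($T = \left(-103\right) \frac{1}{49} = - \frac{103}{49} \approx -2.102$)
$l{\left(x,s \right)} = 15$ ($l{\left(x,s \right)} = 5 \cdot 3 = 15$)
$a{\left(Z \right)} = 4 - 30 Z^{2}$ ($a{\left(Z \right)} = 4 - 2 \cdot 15 Z^{2} = 4 - 30 Z^{2}$)
$a{\left(7 \right)} + \left(4 + 1\right)^{2} T = \left(4 - 30 \cdot 7^{2}\right) + \left(4 + 1\right)^{2} \left(- \frac{103}{49}\right) = \left(4 - 1470\right) + 5^{2} \left(- \frac{103}{49}\right) = \left(4 - 1470\right) + 25 \left(- \frac{103}{49}\right) = -1466 - \frac{2575}{49} = - \frac{74409}{49}$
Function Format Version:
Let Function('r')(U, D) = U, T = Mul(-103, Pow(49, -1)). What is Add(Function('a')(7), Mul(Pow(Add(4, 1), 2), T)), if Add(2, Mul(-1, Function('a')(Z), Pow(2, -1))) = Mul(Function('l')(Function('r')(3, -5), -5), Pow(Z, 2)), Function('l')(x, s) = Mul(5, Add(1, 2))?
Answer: Rational(-74409, 49) ≈ -1518.6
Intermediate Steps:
T = Rational(-103, 49) (T = Mul(-103, Rational(1, 49)) = Rational(-103, 49) ≈ -2.1020)
Function('l')(x, s) = 15 (Function('l')(x, s) = Mul(5, 3) = 15)
Function('a')(Z) = Add(4, Mul(-30, Pow(Z, 2))) (Function('a')(Z) = Add(4, Mul(-2, Mul(15, Pow(Z, 2)))) = Add(4, Mul(-30, Pow(Z, 2))))
Add(Function('a')(7), Mul(Pow(Add(4, 1), 2), T)) = Add(Add(4, Mul(-30, Pow(7, 2))), Mul(Pow(Add(4, 1), 2), Rational(-103, 49))) = Add(Add(4, Mul(-30, 49)), Mul(Pow(5, 2), Rational(-103, 49))) = Add(Add(4, -1470), Mul(25, Rational(-103, 49))) = Add(-1466, Rational(-2575, 49)) = Rational(-74409, 49)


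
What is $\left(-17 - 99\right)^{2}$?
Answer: $13456$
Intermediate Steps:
$\left(-17 - 99\right)^{2} = \left(-116\right)^{2} = 13456$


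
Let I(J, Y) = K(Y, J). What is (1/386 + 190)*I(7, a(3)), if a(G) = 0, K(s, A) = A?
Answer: 513387/386 ≈ 1330.0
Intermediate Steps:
I(J, Y) = J
(1/386 + 190)*I(7, a(3)) = (1/386 + 190)*7 = (73341/386)*7 = 513387/386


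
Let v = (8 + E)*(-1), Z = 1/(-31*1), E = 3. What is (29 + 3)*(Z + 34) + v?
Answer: 33355/31 ≈ 1076.0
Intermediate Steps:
Z = -1/31 (Z = 1/(-31) = -1/31 ≈ -0.032258)
v = -11 (v = (8 + 3)*(-1) = 11*(-1) = -11)
(29 + 3)*(Z + 34) + v = (29 + 3)*(-1/31 + 34) - 11 = 32*(1053/31) - 11 = 33696/31 - 11 = 33355/31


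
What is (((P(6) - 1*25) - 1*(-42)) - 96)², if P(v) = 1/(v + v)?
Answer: 896809/144 ≈ 6227.8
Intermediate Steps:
P(v) = 1/(2*v)
(((P(6) - 1*25) - 1*(-42)) - 96)² = ((((½)/6 - 1*25) - 1*(-42)) - 96)² = ((((½)*(⅙) - 25) + 42) - 96)² = (((1/12 - 25) + 42) - 96)² = ((-299/12 + 42) - 96)² = (205/12 - 96)² = (-947/12)² = 896809/144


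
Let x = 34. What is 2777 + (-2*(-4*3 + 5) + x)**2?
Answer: 5081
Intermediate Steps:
2777 + (-2*(-4*3 + 5) + x)**2 = 2777 + (-2*(-4*3 + 5) + 34)**2 = 2777 + (-2*(-12 + 5) + 34)**2 = 2777 + (-2*(-7) + 34)**2 = 2777 + (14 + 34)**2 = 2777 + 48**2 = 2777 + 2304 = 5081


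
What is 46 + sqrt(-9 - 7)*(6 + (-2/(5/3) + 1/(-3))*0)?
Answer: 46 + 24*I ≈ 46.0 + 24.0*I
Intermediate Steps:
46 + sqrt(-9 - 7)*(6 + (-2/(5/3) + 1/(-3))*0) = 46 + sqrt(-16)*(6 + (-2/(5*(1/3)) + 1*(-1/3))*0) = 46 + (4*I)*(6 + (-2/5/3 - 1/3)*0) = 46 + (4*I)*(6 + (-2*3/5 - 1/3)*0) = 46 + (4*I)*(6 + (-6/5 - 1/3)*0) = 46 + (4*I)*(6 - 23/15*0) = 46 + (4*I)*(6 + 0) = 46 + (4*I)*6 = 46 + 24*I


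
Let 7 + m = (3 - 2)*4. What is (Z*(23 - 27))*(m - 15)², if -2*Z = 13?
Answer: 8424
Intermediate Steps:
m = -3 (m = -7 + (3 - 2)*4 = -7 + 1*4 = -7 + 4 = -3)
Z = -13/2 (Z = -½*13 = -13/2 ≈ -6.5000)
(Z*(23 - 27))*(m - 15)² = (-13*(23 - 27)/2)*(-3 - 15)² = -13/2*(-4)*(-18)² = 26*324 = 8424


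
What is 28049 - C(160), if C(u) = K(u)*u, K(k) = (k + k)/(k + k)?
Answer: 27889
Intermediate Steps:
K(k) = 1 (K(k) = (2*k)/((2*k)) = (2*k)*(1/(2*k)) = 1)
C(u) = u (C(u) = 1*u = u)
28049 - C(160) = 28049 - 1*160 = 28049 - 160 = 27889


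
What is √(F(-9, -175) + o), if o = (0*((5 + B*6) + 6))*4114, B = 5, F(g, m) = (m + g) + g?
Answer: I*√193 ≈ 13.892*I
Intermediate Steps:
F(g, m) = m + 2*g (F(g, m) = (g + m) + g = m + 2*g)
o = 0 (o = (0*((5 + 5*6) + 6))*4114 = (0*((5 + 30) + 6))*4114 = (0*(35 + 6))*4114 = (0*41)*4114 = 0*4114 = 0)
√(F(-9, -175) + o) = √((-175 + 2*(-9)) + 0) = √((-175 - 18) + 0) = √(-193 + 0) = √(-193) = I*√193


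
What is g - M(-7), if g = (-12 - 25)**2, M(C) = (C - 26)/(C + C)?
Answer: 19133/14 ≈ 1366.6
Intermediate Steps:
M(C) = (-26 + C)/(2*C) (M(C) = (-26 + C)/((2*C)) = (-26 + C)*(1/(2*C)) = (-26 + C)/(2*C))
g = 1369 (g = (-37)**2 = 1369)
g - M(-7) = 1369 - (-26 - 7)/(2*(-7)) = 1369 - (-1)*(-33)/(2*7) = 1369 - 1*33/14 = 1369 - 33/14 = 19133/14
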